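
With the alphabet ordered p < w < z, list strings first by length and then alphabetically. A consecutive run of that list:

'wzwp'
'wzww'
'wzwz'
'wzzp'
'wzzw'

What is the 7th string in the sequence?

zppp

Advancing 2 positions from wzzw through wzzw → wzzz reaches term 7.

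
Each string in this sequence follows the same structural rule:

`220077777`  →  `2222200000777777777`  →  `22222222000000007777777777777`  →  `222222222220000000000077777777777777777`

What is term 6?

Term n consists of 3n-1 2's, followed by 3n-1 0's, followed by 4n+1 7's (n = 1, 2, …).
At n = 6 the blocks have lengths 17, 17, 25.

22222222222222222000000000000000007777777777777777777777777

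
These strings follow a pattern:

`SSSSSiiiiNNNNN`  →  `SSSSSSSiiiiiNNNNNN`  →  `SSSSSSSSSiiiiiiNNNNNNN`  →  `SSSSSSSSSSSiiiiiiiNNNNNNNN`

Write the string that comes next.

SSSSSSSSSSSSSiiiiiiiiNNNNNNNNN

Term n consists of 2n-1 S's, followed by n+1 i's, followed by n+2 N's, where the shown terms are n = 3, 4, 5, 6.
Setting n = 7 gives 13, 8, 9 characters in each block.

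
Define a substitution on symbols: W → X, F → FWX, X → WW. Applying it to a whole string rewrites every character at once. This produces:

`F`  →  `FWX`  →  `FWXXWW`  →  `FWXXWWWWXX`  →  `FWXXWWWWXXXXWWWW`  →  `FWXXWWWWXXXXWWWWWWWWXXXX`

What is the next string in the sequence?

FWXXWWWWXXXXWWWWWWWWXXXXXXXXWWWWWWWW

Replace each of the 24 characters of FWXXWWWWXXXXWWWWWWWWXXXX in place — FWX X WW WW X X X X WW WW WW WW X X X X X X X X WW WW WW WW — and concatenate.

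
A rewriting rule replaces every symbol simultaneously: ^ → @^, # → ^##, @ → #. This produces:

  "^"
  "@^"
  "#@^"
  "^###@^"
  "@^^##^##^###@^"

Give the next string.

#@^@^^##^##@^^##^##@^^##^##^###@^

φ(@^^##^##^###@^) expands symbol-by-symbol to # @^ @^ ^## ^## @^ ^## ^## @^ ^## ^## ^## # @^; joining the 14 pieces gives the next term.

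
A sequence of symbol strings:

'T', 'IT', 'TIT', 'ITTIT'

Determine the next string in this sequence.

TITITTIT

This is a Fibonacci-style word recurrence s(k) = s(k−2)·s(k−1): e.g. T·IT = TIT.
The next term joins TIT and ITTIT.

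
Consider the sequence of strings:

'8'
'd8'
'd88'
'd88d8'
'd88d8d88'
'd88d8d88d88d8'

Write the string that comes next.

Each term (from the third on) is the previous term followed by the one before it: term 3 = d8·8 = d88.
Continuing: d88d8d88d88d8 · d88d8d88 gives term 7.

d88d8d88d88d8d88d8d88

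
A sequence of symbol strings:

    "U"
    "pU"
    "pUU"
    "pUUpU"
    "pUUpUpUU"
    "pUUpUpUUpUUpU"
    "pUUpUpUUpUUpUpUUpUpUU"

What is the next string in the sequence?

pUUpUpUUpUUpUpUUpUpUUpUUpUpUUpUUpU

From term 3 onward, concatenate the last term with the second-to-last: pU·U = pUU, pUU·pU = pUUpU, …
Continuing: pUUpUpUUpUUpUpUUpUpUU · pUUpUpUUpUUpU gives term 8.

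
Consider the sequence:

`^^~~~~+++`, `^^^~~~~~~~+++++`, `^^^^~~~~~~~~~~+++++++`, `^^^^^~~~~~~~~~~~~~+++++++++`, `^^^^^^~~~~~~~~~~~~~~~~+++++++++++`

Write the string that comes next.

The n-th term is n+1 ^'s then 3n+1 ~'s then 2n+1 +'s (n = 1, 2, …).
At n = 6 the blocks have lengths 7, 19, 13.

^^^^^^^~~~~~~~~~~~~~~~~~~~+++++++++++++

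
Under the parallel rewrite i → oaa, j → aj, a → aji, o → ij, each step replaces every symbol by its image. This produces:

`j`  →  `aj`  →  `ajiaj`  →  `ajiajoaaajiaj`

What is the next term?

ajiajoaaajiajijajiajiajiajoaaajiaj

φ(ajiajoaaajiaj) expands symbol-by-symbol to aji aj oaa aji aj ij aji aji aji aj oaa aji aj; joining the 13 pieces gives the next term.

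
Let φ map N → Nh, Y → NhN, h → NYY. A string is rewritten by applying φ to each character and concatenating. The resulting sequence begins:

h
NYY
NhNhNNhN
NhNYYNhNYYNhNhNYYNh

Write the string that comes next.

NhNYYNhNhNNhNNhNYYNhNhNNhNNhNYYNhNYYNhNhNNhNNhNYY

Applying the rule to each of the 19 symbols of NhNYYNhNYYNhNhNYYNh gives the pieces Nh NYY Nh NhN NhN Nh NYY Nh NhN NhN Nh NYY Nh NYY Nh NhN NhN Nh NYY, which concatenate to the answer.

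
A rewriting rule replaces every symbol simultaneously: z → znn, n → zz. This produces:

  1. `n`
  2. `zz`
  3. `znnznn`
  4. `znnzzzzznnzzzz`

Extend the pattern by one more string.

φ(znnzzzzznnzzzz) expands symbol-by-symbol to znn zz zz znn znn znn znn znn zz zz znn znn znn znn; joining the 14 pieces gives the next term.

znnzzzzznnznnznnznnznnzzzzznnznnznnznn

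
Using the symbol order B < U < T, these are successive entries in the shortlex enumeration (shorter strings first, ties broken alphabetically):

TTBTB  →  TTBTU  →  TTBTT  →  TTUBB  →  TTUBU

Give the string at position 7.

Stepping forward 2 times from TTUBU: TTUBU → TTUBT, then the target.

TTUUB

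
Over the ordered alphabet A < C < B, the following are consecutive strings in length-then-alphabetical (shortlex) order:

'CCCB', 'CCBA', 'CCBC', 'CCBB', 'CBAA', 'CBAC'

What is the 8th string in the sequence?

CBCA

Advancing 2 positions from CBAC through CBAC → CBAB reaches term 8.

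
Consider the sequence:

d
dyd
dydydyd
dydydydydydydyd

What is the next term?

Each string is two copies of the previous one joined by 'y'.
One more doubling of dydydydydydydyd gives the answer.

dydydydydydydydydydydydydydydyd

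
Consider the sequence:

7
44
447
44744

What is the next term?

44744447

Each term (from the third on) is the previous term followed by the one before it: term 3 = 44·7 = 447.
Continuing: 44744 · 447 gives term 5.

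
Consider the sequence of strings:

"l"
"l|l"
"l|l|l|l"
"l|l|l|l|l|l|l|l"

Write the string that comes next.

s(k+1) = s(k)·|·s(k) — each term doubles the last with '|' between the halves.
Doubling l|l|l|l|l|l|l|l with '|' between the halves:

l|l|l|l|l|l|l|l|l|l|l|l|l|l|l|l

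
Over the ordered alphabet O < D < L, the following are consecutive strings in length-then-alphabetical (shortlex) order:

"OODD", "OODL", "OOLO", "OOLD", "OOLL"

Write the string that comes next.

Find the rightmost character of OOLL below L, bump it to the next letter, and reset everything to its right to O.

ODOO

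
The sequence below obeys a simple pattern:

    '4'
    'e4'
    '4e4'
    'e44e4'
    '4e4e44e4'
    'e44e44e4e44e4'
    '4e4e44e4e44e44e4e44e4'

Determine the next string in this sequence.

e44e44e4e44e44e4e44e4e44e44e4e44e4

From term 3 onward, concatenate the second-to-last term with the last: 4·e4 = 4e4, e4·4e4 = e44e4, …
So term 8 is e44e44e4e44e4·4e4e44e4e44e44e4e44e4.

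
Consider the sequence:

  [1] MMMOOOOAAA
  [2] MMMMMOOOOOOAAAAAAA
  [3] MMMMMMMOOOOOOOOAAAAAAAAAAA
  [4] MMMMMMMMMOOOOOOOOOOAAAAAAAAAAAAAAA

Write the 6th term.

MMMMMMMMMMMMMOOOOOOOOOOOOOOAAAAAAAAAAAAAAAAAAAAAAA

Reading off run lengths: M runs 3, 5, 7, 9; O runs 4, 6, 8, 10; A runs 3, 7, 11, 15 — each is linear in n (n = 1, 2, …).
For term 6, n = 6, so the run lengths are 13, 14, 23.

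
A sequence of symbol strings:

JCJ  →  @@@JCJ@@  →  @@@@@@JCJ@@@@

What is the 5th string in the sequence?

s(k+1) = @@@·s(k)·@@, so each term gains @@@ as a prefix and @@ as a suffix.
From @@@@@@JCJ@@@@, 2 further steps: @@@@@@JCJ@@@@ → @@@@@@@@@JCJ@@@@@@ → (answer).

@@@@@@@@@@@@JCJ@@@@@@@@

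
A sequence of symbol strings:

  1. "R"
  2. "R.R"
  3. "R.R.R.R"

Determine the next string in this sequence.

Every step duplicates the string with '.' between the halves.
Doubling R.R.R.R with '.' between the halves:

R.R.R.R.R.R.R.R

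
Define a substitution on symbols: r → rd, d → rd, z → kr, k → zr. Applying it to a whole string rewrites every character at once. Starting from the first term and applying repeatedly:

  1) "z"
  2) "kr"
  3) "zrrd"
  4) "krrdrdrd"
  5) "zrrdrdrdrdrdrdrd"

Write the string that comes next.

Rewriting the 16 symbols of zrrdrdrdrdrdrdrd one by one yields kr rd rd rd rd rd rd rd rd rd rd rd rd rd rd rd; concatenated:

krrdrdrdrdrdrdrdrdrdrdrdrdrdrdrd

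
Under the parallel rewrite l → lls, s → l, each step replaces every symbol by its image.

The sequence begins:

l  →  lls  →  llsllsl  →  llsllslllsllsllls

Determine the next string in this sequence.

llsllslllsllslllsllsllslllsllslllsllsllsl

Applying the rule to each of the 17 symbols of llsllslllsllsllls gives the pieces lls lls l lls lls l lls lls lls l lls lls l lls lls lls l, which concatenate to the answer.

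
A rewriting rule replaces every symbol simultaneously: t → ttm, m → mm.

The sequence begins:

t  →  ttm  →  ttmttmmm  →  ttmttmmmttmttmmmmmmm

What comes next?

ttmttmmmttmttmmmmmmmttmttmmmttmttmmmmmmmmmmmmmmm

Applying the rule to each of the 20 symbols of ttmttmmmttmttmmmmmmm gives the pieces ttm ttm mm ttm ttm mm mm mm ttm ttm mm ttm ttm mm mm mm mm mm mm mm, which concatenate to the answer.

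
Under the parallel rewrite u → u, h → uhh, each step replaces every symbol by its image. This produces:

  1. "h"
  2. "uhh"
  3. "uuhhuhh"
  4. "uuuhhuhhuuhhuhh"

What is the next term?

uuuuhhuhhuuhhuhhuuuhhuhhuuhhuhh

Applying the rule to each of the 15 symbols of uuuhhuhhuuhhuhh gives the pieces u u u uhh uhh u uhh uhh u u uhh uhh u uhh uhh, which concatenate to the answer.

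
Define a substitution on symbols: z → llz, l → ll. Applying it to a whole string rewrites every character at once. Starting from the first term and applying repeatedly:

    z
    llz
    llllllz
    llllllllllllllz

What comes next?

llllllllllllllllllllllllllllllz

Replace each of the 15 characters of llllllllllllllz in place — ll ll ll ll ll ll ll ll ll ll ll ll ll ll llz — and concatenate.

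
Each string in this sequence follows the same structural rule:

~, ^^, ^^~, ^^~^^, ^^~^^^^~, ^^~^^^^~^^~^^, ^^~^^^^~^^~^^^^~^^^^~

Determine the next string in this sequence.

^^~^^^^~^^~^^^^~^^^^~^^~^^^^~^^~^^

Each term (from the third on) is the previous term followed by the one before it: term 3 = ^^·~ = ^^~.
So term 8 is ^^~^^^^~^^~^^^^~^^^^~·^^~^^^^~^^~^^.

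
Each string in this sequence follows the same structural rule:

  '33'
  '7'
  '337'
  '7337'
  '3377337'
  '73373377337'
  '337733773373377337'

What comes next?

73373377337337733773373377337

This is a Fibonacci-style word recurrence s(k) = s(k−2)·s(k−1): e.g. 33·7 = 337.
The next term joins 73373377337 and 337733773373377337.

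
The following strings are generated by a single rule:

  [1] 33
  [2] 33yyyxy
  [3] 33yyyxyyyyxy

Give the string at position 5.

33yyyxyyyyxyyyyxyyyyxy

Every step adds yyyxy to the end: s(k+1) = s(k)·yyyxy.
From 33yyyxyyyyxy, 2 further steps: 33yyyxyyyyxy → 33yyyxyyyyxyyyyxy → (answer).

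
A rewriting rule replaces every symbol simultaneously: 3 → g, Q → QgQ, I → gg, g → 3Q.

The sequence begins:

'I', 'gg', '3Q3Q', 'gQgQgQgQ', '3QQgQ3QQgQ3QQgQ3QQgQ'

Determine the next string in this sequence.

gQgQQgQ3QQgQgQgQQgQ3QQgQgQgQQgQ3QQgQgQgQQgQ3QQgQ

Replace each of the 20 characters of 3QQgQ3QQgQ3QQgQ3QQgQ in place — g QgQ QgQ 3Q QgQ g QgQ QgQ 3Q QgQ g QgQ QgQ 3Q QgQ g QgQ QgQ 3Q QgQ — and concatenate.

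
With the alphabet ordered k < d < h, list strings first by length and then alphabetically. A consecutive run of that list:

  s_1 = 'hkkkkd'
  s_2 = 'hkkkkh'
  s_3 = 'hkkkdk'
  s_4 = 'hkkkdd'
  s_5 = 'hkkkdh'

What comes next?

hkkkhk

Find the rightmost character of hkkkdh below h, bump it to the next letter, and reset everything to its right to k.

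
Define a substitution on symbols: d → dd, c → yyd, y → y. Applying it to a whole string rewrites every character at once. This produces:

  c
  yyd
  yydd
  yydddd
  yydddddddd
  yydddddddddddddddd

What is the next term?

yydddddddddddddddddddddddddddddddd

φ(yydddddddddddddddd) expands symbol-by-symbol to y y dd dd dd dd dd dd dd dd dd dd dd dd dd dd dd dd; joining the 18 pieces gives the next term.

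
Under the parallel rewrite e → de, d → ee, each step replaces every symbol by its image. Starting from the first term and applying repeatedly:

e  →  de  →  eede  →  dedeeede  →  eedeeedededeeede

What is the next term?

Applying the rule to each of the 16 symbols of eedeeedededeeede gives the pieces de de ee de de de ee de ee de ee de de de ee de, which concatenate to the answer.

dedeeedededeeedeeedeeedededeeede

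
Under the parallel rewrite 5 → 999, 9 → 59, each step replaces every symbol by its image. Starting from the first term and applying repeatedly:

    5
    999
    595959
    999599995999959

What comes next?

Replace each of the 15 characters of 999599995999959 in place — 59 59 59 999 59 59 59 59 999 59 59 59 59 999 59 — and concatenate.

595959999595959599995959595999959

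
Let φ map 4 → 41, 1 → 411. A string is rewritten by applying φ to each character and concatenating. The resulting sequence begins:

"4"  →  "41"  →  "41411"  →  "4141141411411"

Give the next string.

4141141411411414114141141141411411

Replace each of the 13 characters of 4141141411411 in place — 41 411 41 411 411 41 411 41 411 411 41 411 411 — and concatenate.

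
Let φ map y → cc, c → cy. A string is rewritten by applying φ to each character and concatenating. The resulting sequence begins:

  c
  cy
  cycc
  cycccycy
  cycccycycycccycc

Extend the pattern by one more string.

cycccycycycccycccycccycycycccycy

φ(cycccycycycccycc) expands symbol-by-symbol to cy cc cy cy cy cc cy cc cy cc cy cy cy cc cy cy; joining the 16 pieces gives the next term.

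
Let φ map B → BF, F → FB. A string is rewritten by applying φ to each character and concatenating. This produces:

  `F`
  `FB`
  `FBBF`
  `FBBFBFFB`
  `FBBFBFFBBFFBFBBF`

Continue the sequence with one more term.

FBBFBFFBBFFBFBBFBFFBFBBFFBBFBFFB

Applying the rule to each of the 16 symbols of FBBFBFFBBFFBFBBF gives the pieces FB BF BF FB BF FB FB BF BF FB FB BF FB BF BF FB, which concatenate to the answer.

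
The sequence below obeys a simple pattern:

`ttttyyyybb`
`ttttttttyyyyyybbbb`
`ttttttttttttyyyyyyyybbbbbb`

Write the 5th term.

Term n consists of 4n t's, followed by 2n+2 y's, followed by 2n b's (n = 1, 2, …).
At n = 5 the blocks have lengths 20, 12, 10.

ttttttttttttttttttttyyyyyyyyyyyybbbbbbbbbb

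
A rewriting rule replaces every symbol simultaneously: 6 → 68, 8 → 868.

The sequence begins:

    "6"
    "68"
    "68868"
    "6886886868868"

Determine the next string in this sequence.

Rewriting the 13 symbols of 6886886868868 one by one yields 68 868 868 68 868 868 68 868 68 868 868 68 868; concatenated:

6886886868868868688686886886868868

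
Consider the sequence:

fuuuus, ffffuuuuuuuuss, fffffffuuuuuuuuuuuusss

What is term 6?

ffffffffffffffffuuuuuuuuuuuuuuuuuuuuuuuussssss

Each string has the form f^{3n-2} u^{4n} s^{n} (n = 1, 2, …).
At n = 6 the blocks have lengths 16, 24, 6.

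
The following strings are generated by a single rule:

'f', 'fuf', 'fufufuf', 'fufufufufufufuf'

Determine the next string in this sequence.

Every step duplicates the string with 'u' between the halves.
One more doubling of fufufufufufufuf gives the answer.

fufufufufufufufufufufufufufufuf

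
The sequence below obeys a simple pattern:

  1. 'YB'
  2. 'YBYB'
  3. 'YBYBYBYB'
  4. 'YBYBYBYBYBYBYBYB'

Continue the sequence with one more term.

Every step duplicates the string.
Doubling YBYBYBYBYBYBYBYB:

YBYBYBYBYBYBYBYBYBYBYBYBYBYBYBYB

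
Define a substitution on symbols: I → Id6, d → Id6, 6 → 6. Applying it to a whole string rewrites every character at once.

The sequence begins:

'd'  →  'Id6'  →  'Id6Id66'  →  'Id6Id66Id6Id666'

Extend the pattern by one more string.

Id6Id66Id6Id666Id6Id66Id6Id6666

φ(Id6Id66Id6Id666) expands symbol-by-symbol to Id6 Id6 6 Id6 Id6 6 6 Id6 Id6 6 Id6 Id6 6 6 6; joining the 15 pieces gives the next term.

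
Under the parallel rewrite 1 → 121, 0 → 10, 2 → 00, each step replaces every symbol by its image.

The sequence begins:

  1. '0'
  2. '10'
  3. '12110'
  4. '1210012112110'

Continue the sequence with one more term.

Replace each of the 13 characters of 1210012112110 in place — 121 00 121 10 10 121 00 121 121 00 121 121 10 — and concatenate.

121001211010121001211210012112110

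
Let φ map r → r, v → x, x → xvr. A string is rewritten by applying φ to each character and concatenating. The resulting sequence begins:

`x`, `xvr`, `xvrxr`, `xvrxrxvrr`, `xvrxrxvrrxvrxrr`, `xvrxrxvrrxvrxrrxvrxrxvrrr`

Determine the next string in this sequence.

xvrxrxvrrxvrxrrxvrxrxvrrrxvrxrxvrrxvrxrrr

Applying the rule to each of the 25 symbols of xvrxrxvrrxvrxrrxvrxrxvrrr gives the pieces xvr x r xvr r xvr x r r xvr x r xvr r r xvr x r xvr r xvr x r r r, which concatenate to the answer.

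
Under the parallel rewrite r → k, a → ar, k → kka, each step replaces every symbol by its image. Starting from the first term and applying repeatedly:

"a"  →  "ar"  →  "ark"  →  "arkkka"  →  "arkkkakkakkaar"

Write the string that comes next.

Rewriting the 14 symbols of arkkkakkakkaar one by one yields ar k kka kka kka ar kka kka ar kka kka ar ar k; concatenated:

arkkkakkakkaarkkakkaarkkakkaarark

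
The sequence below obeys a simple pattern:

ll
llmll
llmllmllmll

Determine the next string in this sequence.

Each string is two copies of the previous one joined by 'm'.
Doubling llmllmllmll with 'm' between the halves:

llmllmllmllmllmllmllmll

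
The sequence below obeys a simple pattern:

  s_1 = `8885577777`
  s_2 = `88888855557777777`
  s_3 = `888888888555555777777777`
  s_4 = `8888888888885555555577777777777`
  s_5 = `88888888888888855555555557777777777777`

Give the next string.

888888888888888888555555555555777777777777777

Term n consists of 3n 8's, followed by 2n 5's, followed by 2n+3 7's (n = 1, 2, …).
At n = 6 the blocks have lengths 18, 12, 15.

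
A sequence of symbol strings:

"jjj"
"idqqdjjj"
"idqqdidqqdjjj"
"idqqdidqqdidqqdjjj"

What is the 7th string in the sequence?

idqqdidqqdidqqdidqqdidqqdidqqdjjj

The strings grow by a fixed prefix idqqd each time.
From idqqdidqqdidqqdjjj, 3 further steps: idqqdidqqdidqqdjjj → idqqdidqqdidqqdidqqdjjj → idqqdidqqdidqqdidqqdidqqdjjj → (answer).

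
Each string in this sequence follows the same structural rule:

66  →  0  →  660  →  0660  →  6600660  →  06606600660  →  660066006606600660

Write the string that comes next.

06606600660660066006606600660

From term 3 onward, concatenate the second-to-last term with the last: 66·0 = 660, 0·660 = 0660, …
Continuing: 06606600660 · 660066006606600660 gives term 8.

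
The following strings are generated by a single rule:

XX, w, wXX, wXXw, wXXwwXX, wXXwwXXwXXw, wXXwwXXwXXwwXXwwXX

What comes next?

This is a Fibonacci-style word recurrence s(k) = s(k−1)·s(k−2): e.g. w·XX = wXX.
The next term joins wXXwwXXwXXwwXXwwXX and wXXwwXXwXXw.

wXXwwXXwXXwwXXwwXXwXXwwXXwXXw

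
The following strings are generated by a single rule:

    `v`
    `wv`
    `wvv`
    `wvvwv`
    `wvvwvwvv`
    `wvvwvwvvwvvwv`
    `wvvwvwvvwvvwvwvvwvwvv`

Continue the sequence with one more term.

From term 3 onward, concatenate the last term with the second-to-last: wv·v = wvv, wvv·wv = wvvwv, …
The next term joins wvvwvwvvwvvwvwvvwvwvv and wvvwvwvvwvvwv.

wvvwvwvvwvvwvwvvwvwvvwvvwvwvvwvvwv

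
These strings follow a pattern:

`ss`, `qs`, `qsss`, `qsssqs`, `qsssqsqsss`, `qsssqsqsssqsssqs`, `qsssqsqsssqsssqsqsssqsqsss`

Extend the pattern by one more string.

From term 3 onward, concatenate the last term with the second-to-last: qs·ss = qsss, qsss·qs = qsssqs, …
So term 8 is qsssqsqsssqsssqsqsssqsqsss·qsssqsqsssqsssqs.

qsssqsqsssqsssqsqsssqsqsssqsssqsqsssqsssqs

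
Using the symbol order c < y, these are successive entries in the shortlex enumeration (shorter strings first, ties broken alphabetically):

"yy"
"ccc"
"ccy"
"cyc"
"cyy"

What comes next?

Treat cyy as a base-2 numeral over the given alphabet and add one, carrying through any trailing y's.

ycc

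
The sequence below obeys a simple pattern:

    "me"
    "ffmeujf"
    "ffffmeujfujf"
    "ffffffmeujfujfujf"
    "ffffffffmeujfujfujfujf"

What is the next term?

ffffffffffmeujfujfujfujfujf

s(k+1) = ff·s(k)·ujf, so each term gains ff as a prefix and ujf as a suffix.
One more step from ffffffffmeujfujfujfujf gives the answer.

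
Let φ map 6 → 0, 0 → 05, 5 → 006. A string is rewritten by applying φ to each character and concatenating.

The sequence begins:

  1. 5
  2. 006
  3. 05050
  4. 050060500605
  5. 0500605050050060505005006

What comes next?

050060505005006050060505006050500500605006050500605050

Replace each of the 25 characters of 0500605050050060505005006 in place — 05 006 05 05 0 05 006 05 006 05 05 006 05 05 0 05 006 05 006 05 05 006 05 05 0 — and concatenate.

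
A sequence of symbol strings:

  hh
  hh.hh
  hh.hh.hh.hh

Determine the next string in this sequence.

hh.hh.hh.hh.hh.hh.hh.hh

Every step duplicates the string with '.' between the halves.
One more doubling of hh.hh.hh.hh gives the answer.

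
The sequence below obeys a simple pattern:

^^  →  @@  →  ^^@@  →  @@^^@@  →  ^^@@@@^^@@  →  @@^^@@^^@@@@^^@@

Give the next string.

^^@@@@^^@@@@^^@@^^@@@@^^@@

Each term (from the third on) is the two preceding terms concatenated in order: term 3 = ^^·@@ = ^^@@.
So term 7 is ^^@@@@^^@@·@@^^@@^^@@@@^^@@.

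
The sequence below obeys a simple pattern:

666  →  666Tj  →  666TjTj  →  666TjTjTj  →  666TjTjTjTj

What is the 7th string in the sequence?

666TjTjTjTjTjTj

The strings grow by a fixed suffix Tj each time.
From 666TjTjTjTj, 2 further steps: 666TjTjTjTj → 666TjTjTjTjTj → (answer).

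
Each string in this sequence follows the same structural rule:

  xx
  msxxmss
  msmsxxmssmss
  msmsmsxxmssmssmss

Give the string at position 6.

s(k+1) = ms·s(k)·mss, so each term gains ms as a prefix and mss as a suffix.
From msmsmsxxmssmssmss, 2 further steps: msmsmsxxmssmssmss → msmsmsmsxxmssmssmssmss → (answer).

msmsmsmsmsxxmssmssmssmssmss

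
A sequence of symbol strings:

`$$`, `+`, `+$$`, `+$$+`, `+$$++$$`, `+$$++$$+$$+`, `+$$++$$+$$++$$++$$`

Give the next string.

Each term (from the third on) is the previous term followed by the one before it: term 3 = +·$$ = +$$.
So term 8 is +$$++$$+$$++$$++$$·+$$++$$+$$+.

+$$++$$+$$++$$++$$+$$++$$+$$+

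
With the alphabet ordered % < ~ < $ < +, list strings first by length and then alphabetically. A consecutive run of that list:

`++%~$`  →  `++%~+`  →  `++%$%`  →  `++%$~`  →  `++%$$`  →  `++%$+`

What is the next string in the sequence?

Find the rightmost character of ++%$+ below +, bump it to the next letter, and reset everything to its right to %.

++%+%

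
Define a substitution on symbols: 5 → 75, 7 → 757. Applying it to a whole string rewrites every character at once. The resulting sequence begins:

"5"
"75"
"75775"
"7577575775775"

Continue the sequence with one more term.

Rewriting the 13 symbols of 7577575775775 one by one yields 757 75 757 757 75 757 75 757 757 75 757 757 75; concatenated:

7577575775775757757577577575775775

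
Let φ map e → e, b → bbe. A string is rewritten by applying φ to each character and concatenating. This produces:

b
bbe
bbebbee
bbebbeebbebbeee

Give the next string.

Applying the rule to each of the 15 symbols of bbebbeebbebbeee gives the pieces bbe bbe e bbe bbe e e bbe bbe e bbe bbe e e e, which concatenate to the answer.

bbebbeebbebbeeebbebbeebbebbeeee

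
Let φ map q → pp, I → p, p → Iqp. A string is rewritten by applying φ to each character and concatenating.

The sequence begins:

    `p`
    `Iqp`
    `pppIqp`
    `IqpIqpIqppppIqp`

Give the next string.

Rewriting the 15 symbols of IqpIqpIqppppIqp one by one yields p pp Iqp p pp Iqp p pp Iqp Iqp Iqp Iqp p pp Iqp; concatenated:

pppIqppppIqppppIqpIqpIqpIqppppIqp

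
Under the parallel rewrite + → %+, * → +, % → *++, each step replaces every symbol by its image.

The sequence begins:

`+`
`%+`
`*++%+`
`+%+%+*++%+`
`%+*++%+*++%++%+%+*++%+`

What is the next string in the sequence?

*++%++%+%+*++%++%+%+*++%+%+*++%+*++%++%+%+*++%+

φ(%+*++%+*++%++%+%+*++%+) expands symbol-by-symbol to *++ %+ + %+ %+ *++ %+ + %+ %+ *++ %+ %+ *++ %+ *++ %+ + %+ %+ *++ %+; joining the 22 pieces gives the next term.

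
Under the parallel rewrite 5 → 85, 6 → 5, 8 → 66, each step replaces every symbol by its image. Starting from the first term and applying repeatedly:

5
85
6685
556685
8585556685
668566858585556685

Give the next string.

556685556685668566858585556685

Replace each of the 18 characters of 668566858585556685 in place — 5 5 66 85 5 5 66 85 66 85 66 85 85 85 5 5 66 85 — and concatenate.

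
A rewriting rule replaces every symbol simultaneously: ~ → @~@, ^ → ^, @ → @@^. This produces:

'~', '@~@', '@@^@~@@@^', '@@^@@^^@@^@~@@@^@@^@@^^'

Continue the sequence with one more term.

@@^@@^^@@^@@^^^@@^@@^^@@^@~@@@^@@^@@^^@@^@@^^@@^@@^^^

φ(@@^@@^^@@^@~@@@^@@^@@^^) expands symbol-by-symbol to @@^ @@^ ^ @@^ @@^ ^ ^ @@^ @@^ ^ @@^ @~@ @@^ @@^ @@^ ^ @@^ @@^ ^ @@^ @@^ ^ ^; joining the 23 pieces gives the next term.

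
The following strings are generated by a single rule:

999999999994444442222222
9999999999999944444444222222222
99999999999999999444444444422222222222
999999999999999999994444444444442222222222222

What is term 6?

99999999999999999999999999444444444444444422222222222222222

Each string has the form 9^{3n+2} 4^{2n} 2^{2n+1}, where the shown terms are n = 3, 4, 5, 6.
Setting n = 8 gives 26, 16, 17 characters in each block.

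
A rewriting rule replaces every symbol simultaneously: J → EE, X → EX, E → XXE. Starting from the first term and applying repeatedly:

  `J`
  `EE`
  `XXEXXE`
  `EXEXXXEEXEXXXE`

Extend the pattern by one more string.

Replace each of the 14 characters of EXEXXXEEXEXXXE in place — XXE EX XXE EX EX EX XXE XXE EX XXE EX EX EX XXE — and concatenate.

XXEEXXXEEXEXEXXXEXXEEXXXEEXEXEXXXE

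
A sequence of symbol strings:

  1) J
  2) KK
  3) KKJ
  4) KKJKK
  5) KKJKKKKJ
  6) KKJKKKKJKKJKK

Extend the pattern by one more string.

KKJKKKKJKKJKKKKJKKKKJ

This is a Fibonacci-style word recurrence s(k) = s(k−1)·s(k−2): e.g. KK·J = KKJ.
The next term joins KKJKKKKJKKJKK and KKJKKKKJ.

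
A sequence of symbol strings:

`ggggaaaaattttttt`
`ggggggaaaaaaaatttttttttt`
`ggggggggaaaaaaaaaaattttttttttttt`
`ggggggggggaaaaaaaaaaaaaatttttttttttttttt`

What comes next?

ggggggggggggaaaaaaaaaaaaaaaaattttttttttttttttttt

Term n consists of 2n g's, followed by 3n-1 a's, followed by 3n+1 t's, where the shown terms are n = 2, 3, 4, 5.
At n = 6 the blocks have lengths 12, 17, 19.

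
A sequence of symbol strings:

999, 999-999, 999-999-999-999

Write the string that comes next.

Each string is two copies of the previous one joined by '-'.
So the next term is two copies of 999-999-999-999 with '-' between the halves.

999-999-999-999-999-999-999-999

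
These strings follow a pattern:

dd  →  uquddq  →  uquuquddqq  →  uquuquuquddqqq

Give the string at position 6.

uquuquuquuquuquddqqqqq

s(k+1) = uqu·s(k)·q, so each term gains uqu as a prefix and q as a suffix.
From uquuquuquddqqq, 2 further steps: uquuquuquddqqq → uquuquuquuquddqqqq → (answer).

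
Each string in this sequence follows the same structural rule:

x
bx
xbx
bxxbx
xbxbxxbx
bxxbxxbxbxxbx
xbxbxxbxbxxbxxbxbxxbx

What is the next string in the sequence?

From term 3 onward, concatenate the second-to-last term with the last: x·bx = xbx, bx·xbx = bxxbx, …
Continuing: bxxbxxbxbxxbx · xbxbxxbxbxxbxxbxbxxbx gives term 8.

bxxbxxbxbxxbxxbxbxxbxbxxbxxbxbxxbx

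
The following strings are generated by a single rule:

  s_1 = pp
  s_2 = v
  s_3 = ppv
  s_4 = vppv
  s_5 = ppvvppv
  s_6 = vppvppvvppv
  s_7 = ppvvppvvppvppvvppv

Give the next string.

vppvppvvppvppvvppvvppvppvvppv

Each term (from the third on) is the two preceding terms concatenated in order: term 3 = pp·v = ppv.
So term 8 is vppvppvvppv·ppvvppvvppvppvvppv.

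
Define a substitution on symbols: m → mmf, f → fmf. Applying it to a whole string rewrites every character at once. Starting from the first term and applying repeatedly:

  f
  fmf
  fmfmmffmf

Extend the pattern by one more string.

Rewriting each symbol of fmfmmffmf: f→fmf, m→mmf, f→fmf, m→mmf, m→mmf, f→fmf, f→fmf, m→mmf, f→fmf, which concatenates to fmf mmf fmf mmf mmf fmf fmf mmf fmf.

fmfmmffmfmmfmmffmffmfmmffmf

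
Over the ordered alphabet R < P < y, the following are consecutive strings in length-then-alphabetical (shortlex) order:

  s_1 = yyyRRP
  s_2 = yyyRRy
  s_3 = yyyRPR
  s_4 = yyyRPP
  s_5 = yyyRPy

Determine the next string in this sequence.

Find the rightmost character of yyyRPy below y, bump it to the next letter, and reset everything to its right to R.

yyyRyR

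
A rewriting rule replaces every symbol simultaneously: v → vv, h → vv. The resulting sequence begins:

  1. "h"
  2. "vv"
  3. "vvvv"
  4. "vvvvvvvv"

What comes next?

vvvvvvvvvvvvvvvv

Apply φ to vvvvvvvv symbol by symbol: v→vv, v→vv, v→vv, v→vv, v→vv, v→vv, v→vv, v→vv; joined: vv vv vv vv vv vv vv vv.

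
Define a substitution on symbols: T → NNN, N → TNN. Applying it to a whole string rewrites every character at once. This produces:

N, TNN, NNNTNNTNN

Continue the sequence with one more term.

TNNTNNTNNNNNTNNTNNNNNTNNTNN

Apply φ to NNNTNNTNN symbol by symbol: N→TNN, N→TNN, N→TNN, T→NNN, N→TNN, N→TNN, T→NNN, N→TNN, N→TNN; joined: TNN TNN TNN NNN TNN TNN NNN TNN TNN.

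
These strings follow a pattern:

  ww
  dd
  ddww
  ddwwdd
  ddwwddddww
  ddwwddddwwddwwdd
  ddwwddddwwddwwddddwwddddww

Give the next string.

From term 3 onward, concatenate the last term with the second-to-last: dd·ww = ddww, ddww·dd = ddwwdd, …
So term 8 is ddwwddddwwddwwddddwwddddww·ddwwddddwwddwwdd.

ddwwddddwwddwwddddwwddddwwddwwddddwwddwwdd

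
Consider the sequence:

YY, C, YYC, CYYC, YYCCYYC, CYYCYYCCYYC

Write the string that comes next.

YYCCYYCCYYCYYCCYYC

From term 3 onward, concatenate the second-to-last term with the last: YY·C = YYC, C·YYC = CYYC, …
So term 7 is YYCCYYC·CYYCYYCCYYC.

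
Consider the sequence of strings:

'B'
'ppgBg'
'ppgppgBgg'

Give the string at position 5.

ppgppgppgppgBgggg

Every step adds ppg to the front and g to the end of the previous string.
From ppgppgBgg, 2 further steps: ppgppgBgg → ppgppgppgBggg → (answer).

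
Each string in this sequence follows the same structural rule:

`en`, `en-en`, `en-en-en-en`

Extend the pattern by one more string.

s(k+1) = s(k)·-·s(k) — each term doubles the last with '-' between the halves.
Doubling en-en-en-en with '-' between the halves:

en-en-en-en-en-en-en-en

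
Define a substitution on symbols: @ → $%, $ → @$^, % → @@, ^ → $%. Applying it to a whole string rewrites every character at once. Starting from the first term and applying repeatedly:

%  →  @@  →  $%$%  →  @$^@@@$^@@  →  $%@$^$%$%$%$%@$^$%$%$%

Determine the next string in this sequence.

Rewriting the 22 symbols of $%@$^$%$%$%$%@$^$%$%$% one by one yields @$^ @@ $% @$^ $% @$^ @@ @$^ @@ @$^ @@ @$^ @@ $% @$^ $% @$^ @@ @$^ @@ @$^ @@; concatenated:

@$^@@$%@$^$%@$^@@@$^@@@$^@@@$^@@$%@$^$%@$^@@@$^@@@$^@@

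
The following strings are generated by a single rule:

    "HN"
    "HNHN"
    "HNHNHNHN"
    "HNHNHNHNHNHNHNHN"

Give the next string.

Each string is two copies of the previous one concatenated.
Doubling HNHNHNHNHNHNHNHN:

HNHNHNHNHNHNHNHNHNHNHNHNHNHNHNHN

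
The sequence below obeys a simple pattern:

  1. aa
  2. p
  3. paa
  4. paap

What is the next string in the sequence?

paappaa

Each term (from the third on) is the previous term followed by the one before it: term 3 = p·aa = paa.
Continuing: paap · paa gives term 5.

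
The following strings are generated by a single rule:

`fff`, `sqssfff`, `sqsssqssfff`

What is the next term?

Each term is the previous one with sqss prepended.
Applying this once more to sqsssqssfff:

sqsssqsssqssfff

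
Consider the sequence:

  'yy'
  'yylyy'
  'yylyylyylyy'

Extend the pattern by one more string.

Every step duplicates the string with 'l' between the halves.
Doubling yylyylyylyy with 'l' between the halves:

yylyylyylyylyylyylyylyy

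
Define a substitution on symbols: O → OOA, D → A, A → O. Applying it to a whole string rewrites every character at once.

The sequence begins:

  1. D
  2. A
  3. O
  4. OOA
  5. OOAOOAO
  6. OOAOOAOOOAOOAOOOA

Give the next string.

OOAOOAOOOAOOAOOOAOOAOOAOOOAOOAOOOAOOAOOAO

Applying the rule to each of the 17 symbols of OOAOOAOOOAOOAOOOA gives the pieces OOA OOA O OOA OOA O OOA OOA OOA O OOA OOA O OOA OOA OOA O, which concatenate to the answer.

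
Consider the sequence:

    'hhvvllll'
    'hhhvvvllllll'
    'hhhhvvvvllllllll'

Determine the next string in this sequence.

Term n consists of n h's, followed by n v's, followed by 2n l's, where the shown terms are n = 2, 3, 4.
For the next term, n = 5, so the run lengths are 5, 5, 10.

hhhhhvvvvvllllllllll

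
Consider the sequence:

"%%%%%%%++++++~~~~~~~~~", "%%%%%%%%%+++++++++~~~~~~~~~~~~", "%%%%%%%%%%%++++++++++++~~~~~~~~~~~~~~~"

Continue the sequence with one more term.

%%%%%%%%%%%%%+++++++++++++++~~~~~~~~~~~~~~~~~~

Reading off run lengths: % runs 7, 9, 11; + runs 6, 9, 12; ~ runs 9, 12, 15 — each is linear in n, where the shown terms are n = 2, 3, 4.
Setting n = 5 gives 13, 15, 18 characters in each block.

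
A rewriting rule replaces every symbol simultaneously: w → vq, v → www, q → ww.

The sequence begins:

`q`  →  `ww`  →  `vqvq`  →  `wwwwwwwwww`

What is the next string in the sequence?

Apply φ to wwwwwwwwww symbol by symbol: w→vq, w→vq, w→vq, w→vq, w→vq, w→vq, w→vq, w→vq, w→vq, w→vq; joined: vq vq vq vq vq vq vq vq vq vq.

vqvqvqvqvqvqvqvqvqvq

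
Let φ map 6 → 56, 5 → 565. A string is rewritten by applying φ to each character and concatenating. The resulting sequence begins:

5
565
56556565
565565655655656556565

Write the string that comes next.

5655656556556565565655655656556556565565655655656556565

Replace each of the 21 characters of 565565655655656556565 in place — 565 56 565 565 56 565 56 565 565 56 565 565 56 565 56 565 565 56 565 56 565 — and concatenate.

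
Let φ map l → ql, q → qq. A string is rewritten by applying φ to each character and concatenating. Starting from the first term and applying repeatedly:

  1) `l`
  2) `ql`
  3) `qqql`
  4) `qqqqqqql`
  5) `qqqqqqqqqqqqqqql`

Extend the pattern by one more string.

φ(qqqqqqqqqqqqqqql) expands symbol-by-symbol to qq qq qq qq qq qq qq qq qq qq qq qq qq qq qq ql; joining the 16 pieces gives the next term.

qqqqqqqqqqqqqqqqqqqqqqqqqqqqqqql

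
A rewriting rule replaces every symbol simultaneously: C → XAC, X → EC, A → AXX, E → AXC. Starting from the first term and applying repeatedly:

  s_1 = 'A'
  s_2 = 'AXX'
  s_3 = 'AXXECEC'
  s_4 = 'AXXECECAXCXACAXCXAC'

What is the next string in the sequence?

Applying the rule to each of the 19 symbols of AXXECECAXCXACAXCXAC gives the pieces AXX EC EC AXC XAC AXC XAC AXX EC XAC EC AXX XAC AXX EC XAC EC AXX XAC, which concatenate to the answer.

AXXECECAXCXACAXCXACAXXECXACECAXXXACAXXECXACECAXXXAC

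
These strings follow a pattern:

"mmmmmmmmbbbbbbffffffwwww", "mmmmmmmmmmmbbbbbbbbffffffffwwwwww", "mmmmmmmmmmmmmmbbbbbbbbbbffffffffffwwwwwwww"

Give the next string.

mmmmmmmmmmmmmmmmmbbbbbbbbbbbbffffffffffffwwwwwwwwww

Term n consists of 3n+2 m's, followed by 2n+2 b's, followed by 2n+2 f's, followed by 2n w's, where the shown terms are n = 2, 3, 4.
At n = 5 the blocks have lengths 17, 12, 12, 10.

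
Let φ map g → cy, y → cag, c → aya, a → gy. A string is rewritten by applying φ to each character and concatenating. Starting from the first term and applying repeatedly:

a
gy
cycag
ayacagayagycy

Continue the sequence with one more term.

φ(ayacagayagycy) expands symbol-by-symbol to gy cag gy aya gy cy gy cag gy cy cag aya cag; joining the 13 pieces gives the next term.

gycaggyayagycygycaggycycagayacag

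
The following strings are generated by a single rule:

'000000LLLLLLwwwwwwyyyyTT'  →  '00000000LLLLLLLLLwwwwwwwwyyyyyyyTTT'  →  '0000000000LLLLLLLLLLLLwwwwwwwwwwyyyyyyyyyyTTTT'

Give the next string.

000000000000LLLLLLLLLLLLLLLwwwwwwwwwwwwyyyyyyyyyyyyyTTTTT

Reading off run lengths: 0 runs 6, 8, 10; L runs 6, 9, 12; w runs 6, 8, 10; y runs 4, 7, 10; T runs 2, 3, 4 — each is linear in n, where the shown terms are n = 2, 3, 4.
Setting n = 5 gives 12, 15, 12, 13, 5 characters in each block.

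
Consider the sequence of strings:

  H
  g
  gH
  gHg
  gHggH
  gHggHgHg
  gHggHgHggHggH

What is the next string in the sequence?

gHggHgHggHggHgHggHgHg

Each term (from the third on) is the previous term followed by the one before it: term 3 = g·H = gH.
So term 8 is gHggHgHggHggH·gHggHgHg.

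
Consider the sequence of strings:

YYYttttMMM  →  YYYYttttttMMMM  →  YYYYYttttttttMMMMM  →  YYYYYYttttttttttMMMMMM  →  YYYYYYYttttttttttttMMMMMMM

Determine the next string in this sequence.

YYYYYYYYttttttttttttttMMMMMMMM

Reading off run lengths: Y runs 3, 4, 5, 6, 7; t runs 4, 6, 8, 10, 12; M runs 3, 4, 5, 6, 7 — each is linear in n, where the shown terms are n = 2, 3, 4, 5, 6.
At n = 7 the blocks have lengths 8, 14, 8.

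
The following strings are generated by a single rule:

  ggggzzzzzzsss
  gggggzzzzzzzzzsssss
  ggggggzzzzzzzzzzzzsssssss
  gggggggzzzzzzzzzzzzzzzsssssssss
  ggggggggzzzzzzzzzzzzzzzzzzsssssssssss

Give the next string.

Each string has the form g^{n+2} z^{3n} s^{2n-1}, where the shown terms are n = 2, 3, 4, 5, 6.
Setting n = 7 gives 9, 21, 13 characters in each block.

gggggggggzzzzzzzzzzzzzzzzzzzzzsssssssssssss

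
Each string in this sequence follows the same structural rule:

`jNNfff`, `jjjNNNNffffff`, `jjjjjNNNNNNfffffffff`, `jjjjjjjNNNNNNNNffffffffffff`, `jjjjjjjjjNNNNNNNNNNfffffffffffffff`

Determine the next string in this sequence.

The n-th term is 2n-1 j's then 2n N's then 3n f's (n = 1, 2, …).
At n = 6 the blocks have lengths 11, 12, 18.

jjjjjjjjjjjNNNNNNNNNNNNffffffffffffffffff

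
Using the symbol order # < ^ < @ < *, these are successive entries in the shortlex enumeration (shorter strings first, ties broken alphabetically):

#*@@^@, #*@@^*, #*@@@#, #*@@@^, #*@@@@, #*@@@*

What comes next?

#*@@*#

The successor of #*@@@* increments the rightmost position that isn't already * and resets every position after it to #.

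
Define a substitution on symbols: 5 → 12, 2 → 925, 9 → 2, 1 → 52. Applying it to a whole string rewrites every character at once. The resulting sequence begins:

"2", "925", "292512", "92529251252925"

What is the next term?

φ(92529251252925) expands symbol-by-symbol to 2 925 12 925 2 925 12 52 925 12 925 2 925 12; joining the 14 pieces gives the next term.

2925129252925125292512925292512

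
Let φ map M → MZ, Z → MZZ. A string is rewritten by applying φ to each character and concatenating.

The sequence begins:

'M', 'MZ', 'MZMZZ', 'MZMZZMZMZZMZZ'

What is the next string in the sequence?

Rewriting the 13 symbols of MZMZZMZMZZMZZ one by one yields MZ MZZ MZ MZZ MZZ MZ MZZ MZ MZZ MZZ MZ MZZ MZZ; concatenated:

MZMZZMZMZZMZZMZMZZMZMZZMZZMZMZZMZZ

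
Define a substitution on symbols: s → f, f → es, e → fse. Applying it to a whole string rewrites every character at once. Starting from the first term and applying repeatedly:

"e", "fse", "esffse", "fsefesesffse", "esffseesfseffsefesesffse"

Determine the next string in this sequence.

φ(esffseesfseffsefesesffse) expands symbol-by-symbol to fse f es es f fse fse f es f fse es es f fse es fse f fse f es es f fse; joining the 24 pieces gives the next term.

fsefesesffsefsefesffseesesffseesfseffsefesesffse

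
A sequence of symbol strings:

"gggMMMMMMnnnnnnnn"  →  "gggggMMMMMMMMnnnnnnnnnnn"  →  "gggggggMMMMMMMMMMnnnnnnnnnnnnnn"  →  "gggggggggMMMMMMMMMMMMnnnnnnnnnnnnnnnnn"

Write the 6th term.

gggggggggggggMMMMMMMMMMMMMMMMnnnnnnnnnnnnnnnnnnnnnnn

Each string has the form g^{2n-1} M^{2n+2} n^{3n+2}, where the shown terms are n = 2, 3, 4, 5.
For term 6, n = 7, so the run lengths are 13, 16, 23.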